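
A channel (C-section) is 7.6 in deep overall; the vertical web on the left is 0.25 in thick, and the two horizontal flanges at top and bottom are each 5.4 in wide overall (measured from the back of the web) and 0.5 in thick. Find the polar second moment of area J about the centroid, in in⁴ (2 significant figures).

Break the section into simple shapes (no overlaps), measuring from the bottom-left corner of the bounding box.
Web: 0.25 × 7.6, A = 1.9 in², y = 3.8 in, Ī = 9.145 in⁴.
Top flange (beyond web): 5.15 × 0.5, A = 2.575 in², y = 7.35 in, Ī = 0.05365 in⁴.
Bottom flange (beyond web): 5.15 × 0.5, A = 2.575 in², y = 0.25 in, Ī = 0.05365 in⁴.
By symmetry the centroid is at mid-height, ȳ = 3.8 in.
Transfer each piece to the centroidal x-axis using Ī + A·d² with d = y − 3.8:
  web: d = 0 in → contributes +9.145 in⁴
  top flange (beyond web): d = 3.55 in → contributes +32.51 in⁴
  bottom flange (beyond web): d = -3.55 in → contributes +32.51 in⁴
Total I = 74.16 in⁴.
For the y-axis: x̄ = 2.097 in.
Repeating about the centroidal y-axis gives I_y = 21.51 in⁴.
Polar second moment: J = I_x + I_y = 95.67 in⁴.

J ≈ 96 in⁴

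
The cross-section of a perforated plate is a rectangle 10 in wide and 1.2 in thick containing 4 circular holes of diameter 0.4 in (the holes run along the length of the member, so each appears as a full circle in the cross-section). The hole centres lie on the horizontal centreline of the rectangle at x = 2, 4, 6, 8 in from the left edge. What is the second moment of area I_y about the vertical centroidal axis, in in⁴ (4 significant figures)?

I_y ≈ 97.48 in⁴

Treat the section as a set of non-overlapping primitives; coordinates are from the bounding-box lower-left.
Plate: 10 × 1.2, A = 12 in², x = 5 in, Ī = 100 in⁴.
Hole 1 (subtracted): ⌀0.4, A = 0.125664 in², x = 2 in, Ī = 0.00125664 in⁴.
Hole 2 (subtracted): ⌀0.4, A = 0.125664 in², x = 4 in, Ī = 0.00125664 in⁴.
Hole 3 (subtracted): ⌀0.4, A = 0.125664 in², x = 6 in, Ī = 0.00125664 in⁴.
Hole 4 (subtracted): ⌀0.4, A = 0.125664 in², x = 8 in, Ī = 0.00125664 in⁴.
By symmetry the centroid is at mid-width, x̄ = 5 in.
Transfer each piece to the vertical centroidal axis using Ī + A·d² with d = x − 5:
  plate: d = 0 in → contributes +100 in⁴
  hole 1: d = -3 in → contributes −1.13223 in⁴
  hole 2: d = -1 in → contributes −0.12692 in⁴
  hole 3: d = 1 in → contributes −0.12692 in⁴
  hole 4: d = 3 in → contributes −1.13223 in⁴
Total I = 97.4817 in⁴.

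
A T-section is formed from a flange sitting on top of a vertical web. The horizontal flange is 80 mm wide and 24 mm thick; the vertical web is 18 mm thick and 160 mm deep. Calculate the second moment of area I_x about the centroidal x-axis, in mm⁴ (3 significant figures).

Split into non-overlapping primitives; take the origin at the lower-left of the bounding box.
Flange: 80 × 24, A = 1 920 mm², y = 172 mm, Ī = 92 160 mm⁴.
Web: 18 × 160, A = 2 880 mm², y = 80 mm, Ī = 6 144 000 mm⁴.
Centroid: ȳ = ΣA·y / ΣA = 116.8 mm.
Transfer each piece to the centroidal x-axis using Ī + A·d² with d = y − 116.8:
  flange: d = 55.2 mm → contributes +5 942 477 mm⁴
  web: d = -36.8 mm → contributes +10 044 211 mm⁴
Total I = 15 986 688 mm⁴.

I_x ≈ 1.60 × 10⁷ mm⁴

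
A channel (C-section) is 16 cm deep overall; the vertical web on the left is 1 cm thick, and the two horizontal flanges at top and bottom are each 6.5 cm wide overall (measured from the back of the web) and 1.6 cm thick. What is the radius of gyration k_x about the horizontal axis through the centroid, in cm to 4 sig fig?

k_x ≈ 6.118 cm

Treat the section as a set of non-overlapping primitives; coordinates are from the bounding-box lower-left.
Web: 1 × 16, A = 16 cm², y = 8 cm, Ī = 341.333 cm⁴.
Top flange (beyond web): 5.5 × 1.6, A = 8.8 cm², y = 15.2 cm, Ī = 1.87733 cm⁴.
Bottom flange (beyond web): 5.5 × 1.6, A = 8.8 cm², y = 0.8 cm, Ī = 1.87733 cm⁴.
By symmetry the centroid is at mid-height, ȳ = 8 cm.
Transfer each piece to the horizontal axis through the centroid using Ī + A·d² with d = y − 8:
  web: d = 0 cm → contributes +341.333 cm⁴
  top flange (beyond web): d = 7.2 cm → contributes +458.069 cm⁴
  bottom flange (beyond web): d = -7.2 cm → contributes +458.069 cm⁴
Total I = 1257.47 cm⁴.
Radius of gyration: k = √(I/A) = √(1257.47 / 33.6) = 6.11758 cm.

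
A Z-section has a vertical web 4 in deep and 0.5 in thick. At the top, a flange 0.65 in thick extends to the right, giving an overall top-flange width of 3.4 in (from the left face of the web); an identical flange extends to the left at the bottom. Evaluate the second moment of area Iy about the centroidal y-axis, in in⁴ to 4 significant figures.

Iy ≈ 13.58 in⁴

Break the section into simple shapes (no overlaps), measuring from the bottom-left corner of the bounding box.
Web: 0.5 × 4, A = 2 in², x = 3.15 in, Ī = 0.0416667 in⁴.
Top flange (beyond web): 2.9 × 0.65, A = 1.885 in², x = 4.85 in, Ī = 1.32107 in⁴.
Bottom flange (beyond web): 2.9 × 0.65, A = 1.885 in², x = 1.45 in, Ī = 1.32107 in⁴.
Centroid: x̄ = ΣA·x / ΣA = 3.15 in.
Transfer each piece to the centroidal y-axis using Ī + A·d² with d = x − 3.15:
  web: d = 0 in → contributes +0.0416667 in⁴
  top flange (beyond web): d = 1.7 in → contributes +6.76872 in⁴
  bottom flange (beyond web): d = -1.7 in → contributes +6.76872 in⁴
Total I = 13.5791 in⁴.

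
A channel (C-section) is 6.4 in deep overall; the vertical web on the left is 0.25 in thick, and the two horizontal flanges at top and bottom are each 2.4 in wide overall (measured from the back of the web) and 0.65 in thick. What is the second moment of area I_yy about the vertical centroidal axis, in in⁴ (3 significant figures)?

I_yy ≈ 2.55 in⁴

Break the section into simple shapes (no overlaps), measuring from the bottom-left corner of the bounding box.
Web: 0.25 × 6.4, A = 1.6 in², x = 0.125 in, Ī = 0.0083333 in⁴.
Top flange (beyond web): 2.15 × 0.65, A = 1.3975 in², x = 1.325 in, Ī = 0.53833 in⁴.
Bottom flange (beyond web): 2.15 × 0.65, A = 1.3975 in², x = 1.325 in, Ī = 0.53833 in⁴.
Centroid: x̄ = ΣA·x / ΣA = 0.88814 in.
Transfer each piece to the vertical centroidal axis using Ī + A·d² with d = x − 0.88814:
  web: d = -0.76314 in → contributes +0.94015 in⁴
  top flange (beyond web): d = 0.43686 in → contributes +0.80504 in⁴
  bottom flange (beyond web): d = 0.43686 in → contributes +0.80504 in⁴
Total I = 2.5502 in⁴.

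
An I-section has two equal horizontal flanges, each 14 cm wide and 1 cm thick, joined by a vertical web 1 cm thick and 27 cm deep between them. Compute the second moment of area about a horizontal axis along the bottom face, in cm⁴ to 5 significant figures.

I_base ≈ 1.8694 × 10⁴ cm⁴

Decompose the section into non-overlapping parts with the origin at the bottom-left of its bounding rectangle.
Bottom flange: 14 × 1, A = 14 cm², y = 0.5 cm, Ī = 1.166667 cm⁴.
Web: 1 × 27, A = 27 cm², y = 14.5 cm, Ī = 1640.25 cm⁴.
Top flange: 14 × 1, A = 14 cm², y = 28.5 cm, Ī = 1.166667 cm⁴.
Transfer each piece to the base of the section using Ī + A·d² with d = y − 0:
  bottom flange: d = 0.5 cm → contributes +4.666667 cm⁴
  web: d = 14.5 cm → contributes +7 317 cm⁴
  top flange: d = 28.5 cm → contributes +11372.67 cm⁴
Total I = 18694.33 cm⁴.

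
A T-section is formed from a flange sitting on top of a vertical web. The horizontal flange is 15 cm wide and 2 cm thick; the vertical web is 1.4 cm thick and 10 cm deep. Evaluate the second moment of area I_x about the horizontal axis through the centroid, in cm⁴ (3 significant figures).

I_x ≈ 470 cm⁴

Decompose the section into non-overlapping parts with the origin at the bottom-left of its bounding rectangle.
Flange: 15 × 2, A = 30 cm², y = 11 cm, Ī = 10 cm⁴.
Web: 1.4 × 10, A = 14 cm², y = 5 cm, Ī = 116.67 cm⁴.
Centroid: ȳ = ΣA·y / ΣA = 9.0909 cm.
Transfer each piece to the horizontal axis through the centroid using Ī + A·d² with d = y − 9.0909:
  flange: d = 1.9091 cm → contributes +119.34 cm⁴
  web: d = -4.0909 cm → contributes +350.96 cm⁴
Total I = 470.3 cm⁴.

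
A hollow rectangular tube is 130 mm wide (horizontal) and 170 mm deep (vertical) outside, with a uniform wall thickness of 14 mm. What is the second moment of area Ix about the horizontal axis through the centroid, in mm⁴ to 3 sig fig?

Split into non-overlapping primitives; take the origin at the lower-left of the bounding box.
Outer rectangle: 130 × 170, A = 22 100 mm², y = 85 mm, Ī = 53 224 167 mm⁴.
Inner void (subtracted): 102 × 142, A = 14 484 mm², y = 85 mm, Ī = 24 337 948 mm⁴.
By symmetry the centroid is at mid-height, ȳ = 85 mm.
All pieces are centred on the horizontal axis through the centroid, so I = ΣĪ (holes subtracted) = 28 886 219 mm⁴.

Ix ≈ 2.89 × 10⁷ mm⁴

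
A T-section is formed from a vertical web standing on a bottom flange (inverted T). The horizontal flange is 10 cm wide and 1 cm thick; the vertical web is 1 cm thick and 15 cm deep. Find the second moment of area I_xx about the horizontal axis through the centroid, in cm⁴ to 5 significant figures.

Break the section into simple shapes (no overlaps), measuring from the bottom-left corner of the bounding box.
Flange: 10 × 1, A = 10 cm², y = 0.5 cm, Ī = 0.8333333 cm⁴.
Web: 1 × 15, A = 15 cm², y = 8.5 cm, Ī = 281.25 cm⁴.
Centroid: ȳ = ΣA·y / ΣA = 5.3 cm.
Transfer each piece to the horizontal axis through the centroid using Ī + A·d² with d = y − 5.3:
  flange: d = -4.8 cm → contributes +231.2333 cm⁴
  web: d = 3.2 cm → contributes +434.85 cm⁴
Total I = 666.0833 cm⁴.

I_xx ≈ 666.08 cm⁴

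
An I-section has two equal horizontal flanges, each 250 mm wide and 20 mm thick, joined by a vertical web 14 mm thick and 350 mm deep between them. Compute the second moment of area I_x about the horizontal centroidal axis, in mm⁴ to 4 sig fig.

I_x ≈ 3.926 × 10⁸ mm⁴

Decompose the section into non-overlapping parts with the origin at the bottom-left of its bounding rectangle.
Bottom flange: 250 × 20, A = 5 000 mm², y = 10 mm, Ī = 166 667 mm⁴.
Web: 14 × 350, A = 4 900 mm², y = 195 mm, Ī = 50 020 833 mm⁴.
Top flange: 250 × 20, A = 5 000 mm², y = 380 mm, Ī = 166 667 mm⁴.
By symmetry the centroid is at mid-height, ȳ = 195 mm.
Transfer each piece to the horizontal centroidal axis using Ī + A·d² with d = y − 195:
  bottom flange: d = -185 mm → contributes +171 291 667 mm⁴
  web: d = 0 mm → contributes +50 020 833 mm⁴
  top flange: d = 185 mm → contributes +171 291 667 mm⁴
Total I = 392 604 167 mm⁴.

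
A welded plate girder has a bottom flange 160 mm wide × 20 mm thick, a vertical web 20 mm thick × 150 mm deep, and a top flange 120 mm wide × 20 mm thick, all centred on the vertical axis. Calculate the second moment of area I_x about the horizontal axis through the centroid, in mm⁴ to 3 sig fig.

Treat the section as a set of non-overlapping primitives; coordinates are from the bounding-box lower-left.
Bottom plate: 160 × 20, A = 3 200 mm², y = 10 mm, Ī = 106 667 mm⁴.
Web plate: 20 × 150, A = 3 000 mm², y = 95 mm, Ī = 5 625 000 mm⁴.
Top plate: 120 × 20, A = 2 400 mm², y = 180 mm, Ī = 80 000 mm⁴.
Centroid: ȳ = ΣA·y / ΣA = 87.093 mm.
Transfer each piece to the horizontal axis through the centroid using Ī + A·d² with d = y − 87.093:
  bottom plate: d = -77.093 mm → contributes +19 125 336 mm⁴
  web plate: d = 7.907 mm → contributes +5 812 561 mm⁴
  top plate: d = 92.907 mm → contributes +20 796 095 mm⁴
Total I = 45 733 992 mm⁴.

I_x ≈ 4.57 × 10⁷ mm⁴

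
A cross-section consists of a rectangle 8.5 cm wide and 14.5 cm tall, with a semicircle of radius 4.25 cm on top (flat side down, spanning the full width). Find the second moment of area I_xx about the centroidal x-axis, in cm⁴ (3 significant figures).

I_xx ≈ 4090 cm⁴

Decompose the section into non-overlapping parts with the origin at the bottom-left of its bounding rectangle.
Rectangular body: 8.5 × 14.5, A = 123.25 cm², y = 7.25 cm, Ī = 2159.4 cm⁴.
Semicircular cap: semicircle r = 4.25, A = 28.373 cm², y = 16.304 cm, Ī = 35.809 cm⁴.
Centroid: ȳ = ΣA·y / ΣA = 8.9442 cm.
Transfer each piece to the centroidal x-axis using Ī + A·d² with d = y − 8.9442:
  rectangular body: d = -1.6942 cm → contributes +2513.2 cm⁴
  semicircular cap: d = 7.3596 cm → contributes +1572.6 cm⁴
Total I = 4085.8 cm⁴.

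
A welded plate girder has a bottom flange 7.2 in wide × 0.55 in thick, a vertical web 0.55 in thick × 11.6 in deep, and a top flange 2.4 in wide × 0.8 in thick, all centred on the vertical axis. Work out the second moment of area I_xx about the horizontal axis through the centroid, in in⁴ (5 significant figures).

I_xx ≈ 279.65 in⁴

Decompose the section into non-overlapping parts with the origin at the bottom-left of its bounding rectangle.
Bottom plate: 7.2 × 0.55, A = 3.96 in², y = 0.275 in, Ī = 0.099825 in⁴.
Web plate: 0.55 × 11.6, A = 6.38 in², y = 6.35 in, Ī = 71.54107 in⁴.
Top plate: 2.4 × 0.8, A = 1.92 in², y = 12.55 in, Ī = 0.1024 in⁴.
Centroid: ȳ = ΣA·y / ΣA = 5.358728 in.
Transfer each piece to the horizontal axis through the centroid using Ī + A·d² with d = y − 5.358728:
  bottom plate: d = -5.083728 in → contributes +102.4432 in⁴
  web plate: d = 0.9912724 in → contributes +77.81019 in⁴
  top plate: d = 7.191272 in → contributes +99.39405 in⁴
Total I = 279.6474 in⁴.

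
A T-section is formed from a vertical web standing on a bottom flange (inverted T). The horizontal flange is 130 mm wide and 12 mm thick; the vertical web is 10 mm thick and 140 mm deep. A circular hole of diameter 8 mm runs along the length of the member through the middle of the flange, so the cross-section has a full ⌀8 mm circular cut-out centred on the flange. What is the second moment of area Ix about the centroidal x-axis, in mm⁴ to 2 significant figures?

Ix ≈ 6.5 × 10⁶ mm⁴

Treat the section as a set of non-overlapping primitives; coordinates are from the bounding-box lower-left.
Flange: 130 × 12, A = 1 560 mm², y = 6 mm, Ī = 18 720 mm⁴.
Web: 10 × 140, A = 1 400 mm², y = 82 mm, Ī = 2 286 667 mm⁴.
Hole (subtracted): ⌀8, A = 50.27 mm², y = 6 mm, Ī = 201.1 mm⁴.
Centroid: ȳ = ΣA·y / ΣA = 42.57 mm.
Transfer each piece to the centroidal x-axis using Ī + A·d² with d = y − 42.57:
  flange: d = -36.57 mm → contributes +2 104 657 mm⁴
  web: d = 39.43 mm → contributes +4 463 623 mm⁴
  hole: d = -36.57 mm → contributes −67 413 mm⁴
Total I = 6 500 866 mm⁴.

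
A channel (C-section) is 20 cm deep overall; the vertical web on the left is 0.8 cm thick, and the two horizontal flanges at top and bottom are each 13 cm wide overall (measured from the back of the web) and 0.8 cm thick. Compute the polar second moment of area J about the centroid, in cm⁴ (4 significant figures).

J ≈ 2948 cm⁴

Split into non-overlapping primitives; take the origin at the lower-left of the bounding box.
Web: 0.8 × 20, A = 16 cm², y = 10 cm, Ī = 533.333 cm⁴.
Top flange (beyond web): 12.2 × 0.8, A = 9.76 cm², y = 19.6 cm, Ī = 0.520533 cm⁴.
Bottom flange (beyond web): 12.2 × 0.8, A = 9.76 cm², y = 0.4 cm, Ī = 0.520533 cm⁴.
By symmetry the centroid is at mid-height, ȳ = 10 cm.
Transfer each piece to the centroidal x-axis using Ī + A·d² with d = y − 10:
  web: d = 0 cm → contributes +533.333 cm⁴
  top flange (beyond web): d = 9.6 cm → contributes +900.002 cm⁴
  bottom flange (beyond web): d = -9.6 cm → contributes +900.002 cm⁴
Total I = 2333.34 cm⁴.
For the y-axis: x̄ = 3.97207 cm.
Repeating about the centroidal y-axis gives I_y = 614.462 cm⁴.
Polar second moment: J = I_x + I_y = 2947.8 cm⁴.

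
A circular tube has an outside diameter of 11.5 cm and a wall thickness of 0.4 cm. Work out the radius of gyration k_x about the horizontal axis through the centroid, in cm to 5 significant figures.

Split into non-overlapping primitives; take the origin at the lower-left of the bounding box.
Outer circle: ⌀11.5, A = 103.8689 cm², y = 5.75 cm, Ī = 858.5414 cm⁴.
Bore (subtracted): ⌀10.7, A = 89.92024 cm², y = 5.75 cm, Ī = 643.4355 cm⁴.
By symmetry the centroid is at mid-height, ȳ = 5.75 cm.
All pieces are centred on the horizontal axis through the centroid, so I = ΣĪ (holes subtracted) = 215.1059 cm⁴.
Radius of gyration: k = √(I/A) = √(215.1059 / 13.94867) = 3.92699 cm.

k_x ≈ 3.9270 cm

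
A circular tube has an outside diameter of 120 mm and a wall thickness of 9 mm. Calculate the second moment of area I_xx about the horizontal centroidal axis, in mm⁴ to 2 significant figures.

I_xx ≈ 4.9 × 10⁶ mm⁴

Decompose the section into non-overlapping parts with the origin at the bottom-left of its bounding rectangle.
Outer circle: ⌀120, A = 11 310 mm², y = 60 mm, Ī = 10 178 760 mm⁴.
Bore (subtracted): ⌀102, A = 8 171 mm², y = 60 mm, Ī = 5 313 376 mm⁴.
By symmetry the centroid is at mid-height, ȳ = 60 mm.
All pieces are centred on the horizontal centroidal axis, so I = ΣĪ (holes subtracted) = 4 865 384 mm⁴.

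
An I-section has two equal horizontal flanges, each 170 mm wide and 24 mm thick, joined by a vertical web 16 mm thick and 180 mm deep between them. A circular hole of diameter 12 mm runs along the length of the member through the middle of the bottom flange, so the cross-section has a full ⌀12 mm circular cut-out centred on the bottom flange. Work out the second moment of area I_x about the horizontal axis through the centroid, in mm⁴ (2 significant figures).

Decompose the section into non-overlapping parts with the origin at the bottom-left of its bounding rectangle.
Bottom flange: 170 × 24, A = 4 080 mm², y = 12 mm, Ī = 195 840 mm⁴.
Web: 16 × 180, A = 2 880 mm², y = 114 mm, Ī = 7 776 000 mm⁴.
Top flange: 170 × 24, A = 4 080 mm², y = 216 mm, Ī = 195 840 mm⁴.
Hole (subtracted): ⌀12, A = 113.1 mm², y = 12 mm, Ī = 1 018 mm⁴.
Centroid: ȳ = ΣA·y / ΣA = 115.1 mm.
Transfer each piece to the horizontal axis through the centroid using Ī + A·d² with d = y − 115.1:
  bottom flange: d = -103.1 mm → contributes +43 527 418 mm⁴
  web: d = -1.056 mm → contributes +7 779 210 mm⁴
  top flange: d = 100.9 mm → contributes +41 769 997 mm⁴
  hole: d = -103.1 mm → contributes −1 202 166 mm⁴
Total I = 91 874 459 mm⁴.

I_x ≈ 9.2 × 10⁷ mm⁴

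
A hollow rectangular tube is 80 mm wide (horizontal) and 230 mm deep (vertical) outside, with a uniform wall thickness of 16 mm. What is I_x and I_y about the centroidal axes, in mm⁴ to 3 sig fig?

I_x ≈ 5.01 × 10⁷ mm⁴, I_y ≈ 7.99 × 10⁶ mm⁴

Treat the section as a set of non-overlapping primitives; coordinates are from the bounding-box lower-left.
Outer rectangle: 80 × 230, A = 18 400 mm², y = 115 mm, Ī = 81 113 333 mm⁴.
Inner void (subtracted): 48 × 198, A = 9 504 mm², y = 115 mm, Ī = 31 049 568 mm⁴.
By symmetry the centroid is at mid-height, ȳ = 115 mm.
All pieces are centred on the centroidal x-axis, so I = ΣĪ (holes subtracted) = 50 063 765 mm⁴.
Repeating about the centroidal y-axis gives I_y = 7 988 565 mm⁴.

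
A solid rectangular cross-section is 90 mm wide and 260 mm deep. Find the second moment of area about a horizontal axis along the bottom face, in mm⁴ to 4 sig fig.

The section: 90 × 260, A = 23 400 mm², y = 130 mm, Ī = 131 820 000 mm⁴.
Transfer it to the bottom edge using Ī + A·d² with d = y − 0:
  the section: d = 130 mm → contributes +527 280 000 mm⁴
Total I = 527 280 000 mm⁴.

I_base ≈ 5.273 × 10⁸ mm⁴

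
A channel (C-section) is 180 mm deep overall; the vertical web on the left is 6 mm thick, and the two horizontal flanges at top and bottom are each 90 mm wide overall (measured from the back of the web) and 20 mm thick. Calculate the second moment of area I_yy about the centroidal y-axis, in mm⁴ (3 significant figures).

I_yy ≈ 3.63 × 10⁶ mm⁴

Split into non-overlapping primitives; take the origin at the lower-left of the bounding box.
Web: 6 × 180, A = 1 080 mm², x = 3 mm, Ī = 3 240 mm⁴.
Top flange (beyond web): 84 × 20, A = 1 680 mm², x = 48 mm, Ī = 987 840 mm⁴.
Bottom flange (beyond web): 84 × 20, A = 1 680 mm², x = 48 mm, Ī = 987 840 mm⁴.
Centroid: x̄ = ΣA·x / ΣA = 37.054 mm.
Transfer each piece to the centroidal y-axis using Ī + A·d² with d = x − 37.054:
  web: d = -34.054 mm → contributes +1 255 693 mm⁴
  top flange (beyond web): d = 10.946 mm → contributes +1 189 127 mm⁴
  bottom flange (beyond web): d = 10.946 mm → contributes +1 189 127 mm⁴
Total I = 3 633 947 mm⁴.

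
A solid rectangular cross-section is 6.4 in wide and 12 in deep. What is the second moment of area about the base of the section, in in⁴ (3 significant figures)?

The section: 6.4 × 12, A = 76.8 in², y = 6 in, Ī = 921.6 in⁴.
Transfer it to the base of the section using Ī + A·d² with d = y − 0:
  the section: d = 6 in → contributes +3686.4 in⁴
Total I = 3686.4 in⁴.

I_base ≈ 3690 in⁴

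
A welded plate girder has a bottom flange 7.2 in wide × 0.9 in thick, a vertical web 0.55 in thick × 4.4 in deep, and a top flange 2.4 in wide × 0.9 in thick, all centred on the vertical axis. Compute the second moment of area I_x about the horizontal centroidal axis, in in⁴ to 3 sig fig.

I_x ≈ 53.3 in⁴

Treat the section as a set of non-overlapping primitives; coordinates are from the bounding-box lower-left.
Bottom plate: 7.2 × 0.9, A = 6.48 in², y = 0.45 in, Ī = 0.4374 in⁴.
Web plate: 0.55 × 4.4, A = 2.42 in², y = 3.1 in, Ī = 3.9043 in⁴.
Top plate: 2.4 × 0.9, A = 2.16 in², y = 5.75 in, Ī = 0.1458 in⁴.
Centroid: ȳ = ΣA·y / ΣA = 2.0649 in.
Transfer each piece to the horizontal centroidal axis using Ī + A·d² with d = y − 2.0649:
  bottom plate: d = -1.6149 in → contributes +17.337 in⁴
  web plate: d = 1.0351 in → contributes +6.497 in⁴
  top plate: d = 3.6851 in → contributes +29.478 in⁴
Total I = 53.312 in⁴.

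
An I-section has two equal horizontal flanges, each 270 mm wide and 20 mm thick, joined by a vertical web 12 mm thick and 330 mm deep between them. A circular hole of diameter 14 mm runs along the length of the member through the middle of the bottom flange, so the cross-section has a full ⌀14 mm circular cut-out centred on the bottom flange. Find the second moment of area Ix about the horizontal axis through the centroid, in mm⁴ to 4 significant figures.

Decompose the section into non-overlapping parts with the origin at the bottom-left of its bounding rectangle.
Bottom flange: 270 × 20, A = 5 400 mm², y = 10 mm, Ī = 180 000 mm⁴.
Web: 12 × 330, A = 3 960 mm², y = 185 mm, Ī = 35 937 000 mm⁴.
Top flange: 270 × 20, A = 5 400 mm², y = 360 mm, Ī = 180 000 mm⁴.
Hole (subtracted): ⌀14, A = 153.938 mm², y = 10 mm, Ī = 1885.74 mm⁴.
Centroid: ȳ = ΣA·y / ΣA = 186.844 mm.
Transfer each piece to the horizontal axis through the centroid using Ī + A·d² with d = y − 186.844:
  bottom flange: d = -176.844 mm → contributes +169 059 251 mm⁴
  web: d = -1.84438 mm → contributes +35 950 471 mm⁴
  top flange: d = 173.156 mm → contributes +162 087 488 mm⁴
  hole: d = -176.844 mm → contributes −4 816 134 mm⁴
Total I = 362 281 076 mm⁴.

Ix ≈ 3.623 × 10⁸ mm⁴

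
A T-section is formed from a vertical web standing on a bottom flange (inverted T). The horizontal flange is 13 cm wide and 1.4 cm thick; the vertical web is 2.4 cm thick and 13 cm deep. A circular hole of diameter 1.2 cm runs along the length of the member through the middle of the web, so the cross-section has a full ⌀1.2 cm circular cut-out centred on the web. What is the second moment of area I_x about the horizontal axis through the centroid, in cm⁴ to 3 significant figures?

Split into non-overlapping primitives; take the origin at the lower-left of the bounding box.
Flange: 13 × 1.4, A = 18.2 cm², y = 0.7 cm, Ī = 2.9727 cm⁴.
Web: 2.4 × 13, A = 31.2 cm², y = 7.9 cm, Ī = 439.4 cm⁴.
Hole (subtracted): ⌀1.2, A = 1.131 cm², y = 7.9 cm, Ī = 0.10179 cm⁴.
Centroid: ȳ = ΣA·y / ΣA = 5.1852 cm.
Transfer each piece to the horizontal axis through the centroid using Ī + A·d² with d = y − 5.1852:
  flange: d = -4.4852 cm → contributes +369.1 cm⁴
  web: d = 2.7148 cm → contributes +669.35 cm⁴
  hole: d = 2.7148 cm → contributes −8.4371 cm⁴
Total I = 1 030 cm⁴.

I_x ≈ 1030 cm⁴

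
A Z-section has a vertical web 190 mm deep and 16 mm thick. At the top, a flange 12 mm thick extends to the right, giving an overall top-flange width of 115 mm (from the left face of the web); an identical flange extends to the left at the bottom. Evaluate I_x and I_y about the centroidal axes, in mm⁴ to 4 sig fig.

Treat the section as a set of non-overlapping primitives; coordinates are from the bounding-box lower-left.
Web: 16 × 190, A = 3 040 mm², y = 95 mm, Ī = 9 145 333 mm⁴.
Top flange (beyond web): 99 × 12, A = 1 188 mm², y = 184 mm, Ī = 14 256 mm⁴.
Bottom flange (beyond web): 99 × 12, A = 1 188 mm², y = 6 mm, Ī = 14 256 mm⁴.
Centroid: ȳ = ΣA·y / ΣA = 95 mm.
Transfer each piece to the centroidal x-axis using Ī + A·d² with d = y − 95:
  web: d = 0 mm → contributes +9 145 333 mm⁴
  top flange (beyond web): d = 89 mm → contributes +9 424 404 mm⁴
  bottom flange (beyond web): d = -89 mm → contributes +9 424 404 mm⁴
Total I = 27 994 141 mm⁴.
For the y-axis: x̄ = 107 mm.
Repeating about the centroidal y-axis gives I_y = 9 861 101 mm⁴.

I_x ≈ 2.799 × 10⁷ mm⁴, I_y ≈ 9.861 × 10⁶ mm⁴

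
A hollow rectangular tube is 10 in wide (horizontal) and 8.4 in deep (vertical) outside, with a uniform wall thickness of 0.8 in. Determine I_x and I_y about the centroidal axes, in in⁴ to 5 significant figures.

Treat the section as a set of non-overlapping primitives; coordinates are from the bounding-box lower-left.
Outer rectangle: 10 × 8.4, A = 84 in², y = 4.2 in, Ī = 493.92 in⁴.
Inner void (subtracted): 8.4 × 6.8, A = 57.12 in², y = 4.2 in, Ī = 220.1024 in⁴.
By symmetry the centroid is at mid-height, ȳ = 4.2 in.
All pieces are centred on the centroidal x-axis, so I = ΣĪ (holes subtracted) = 273.8176 in⁴.
Repeating about the centroidal y-axis gives I_y = 364.1344 in⁴.

I_x ≈ 273.82 in⁴, I_y ≈ 364.13 in⁴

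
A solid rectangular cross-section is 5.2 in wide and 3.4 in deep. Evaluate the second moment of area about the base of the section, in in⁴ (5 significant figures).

I_base ≈ 68.127 in⁴

The section: 5.2 × 3.4, A = 17.68 in², y = 1.7 in, Ī = 17.03173 in⁴.
Transfer it to the bottom edge using Ī + A·d² with d = y − 0:
  the section: d = 1.7 in → contributes +68.12693 in⁴
Total I = 68.12693 in⁴.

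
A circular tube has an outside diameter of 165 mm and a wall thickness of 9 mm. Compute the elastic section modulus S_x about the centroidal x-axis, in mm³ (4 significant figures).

Treat the section as a set of non-overlapping primitives; coordinates are from the bounding-box lower-left.
Outer circle: ⌀165, A = 21382.5 mm², y = 82.5 mm, Ī = 36 383 601 mm⁴.
Bore (subtracted): ⌀147, A = 16971.7 mm², y = 82.5 mm, Ī = 22 921 300 mm⁴.
By symmetry the centroid is at mid-height, ȳ = 82.5 mm.
All pieces are centred on the centroidal x-axis, so I = ΣĪ (holes subtracted) = 13 462 301 mm⁴.
Extreme fibre distance c = 82.5 mm; S = I/c = 163 179 mm³.

S_x ≈ 1.632 × 10⁵ mm³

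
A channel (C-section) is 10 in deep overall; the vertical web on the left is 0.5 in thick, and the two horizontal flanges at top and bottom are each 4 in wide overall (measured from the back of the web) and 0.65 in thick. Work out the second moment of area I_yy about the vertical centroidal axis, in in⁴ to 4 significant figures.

I_yy ≈ 14.28 in⁴

Split into non-overlapping primitives; take the origin at the lower-left of the bounding box.
Web: 0.5 × 10, A = 5 in², x = 0.25 in, Ī = 0.104167 in⁴.
Top flange (beyond web): 3.5 × 0.65, A = 2.275 in², x = 2.25 in, Ī = 2.3224 in⁴.
Bottom flange (beyond web): 3.5 × 0.65, A = 2.275 in², x = 2.25 in, Ī = 2.3224 in⁴.
Centroid: x̄ = ΣA·x / ΣA = 1.20288 in.
Transfer each piece to the vertical centroidal axis using Ī + A·d² with d = x − 1.20288:
  web: d = -0.95288 in → contributes +4.64406 in⁴
  top flange (beyond web): d = 1.04712 in → contributes +4.81684 in⁴
  bottom flange (beyond web): d = 1.04712 in → contributes +4.81684 in⁴
Total I = 14.2778 in⁴.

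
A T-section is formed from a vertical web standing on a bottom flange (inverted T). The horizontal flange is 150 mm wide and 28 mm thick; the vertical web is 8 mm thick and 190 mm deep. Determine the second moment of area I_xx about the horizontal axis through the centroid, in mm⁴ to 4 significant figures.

Treat the section as a set of non-overlapping primitives; coordinates are from the bounding-box lower-left.
Flange: 150 × 28, A = 4 200 mm², y = 14 mm, Ī = 274 400 mm⁴.
Web: 8 × 190, A = 1 520 mm², y = 123 mm, Ī = 4 572 667 mm⁴.
Centroid: ȳ = ΣA·y / ΣA = 42.965 mm.
Transfer each piece to the horizontal axis through the centroid using Ī + A·d² with d = y − 42.965:
  flange: d = -28.965 mm → contributes +3 798 088 mm⁴
  web: d = 80.035 mm → contributes +14 309 172 mm⁴
Total I = 18 107 260 mm⁴.

I_xx ≈ 1.811 × 10⁷ mm⁴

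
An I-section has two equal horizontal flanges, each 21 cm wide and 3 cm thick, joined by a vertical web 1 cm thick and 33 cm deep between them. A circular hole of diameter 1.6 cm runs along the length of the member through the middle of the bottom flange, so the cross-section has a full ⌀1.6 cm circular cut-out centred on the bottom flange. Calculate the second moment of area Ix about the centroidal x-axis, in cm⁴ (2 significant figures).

Treat the section as a set of non-overlapping primitives; coordinates are from the bounding-box lower-left.
Bottom flange: 21 × 3, A = 63 cm², y = 1.5 cm, Ī = 47.25 cm⁴.
Web: 1 × 33, A = 33 cm², y = 19.5 cm, Ī = 2 995 cm⁴.
Top flange: 21 × 3, A = 63 cm², y = 37.5 cm, Ī = 47.25 cm⁴.
Hole (subtracted): ⌀1.6, A = 2.011 cm², y = 1.5 cm, Ī = 0.3217 cm⁴.
Centroid: ȳ = ΣA·y / ΣA = 19.73 cm.
Transfer each piece to the centroidal x-axis using Ī + A·d² with d = y − 19.73:
  bottom flange: d = -18.23 cm → contributes +20 985 cm⁴
  web: d = -0.2305 cm → contributes +2 997 cm⁴
  top flange: d = 17.77 cm → contributes +19 940 cm⁴
  hole: d = -18.23 cm → contributes −668.6 cm⁴
Total I = 43 253 cm⁴.

Ix ≈ 4.3 × 10⁴ cm⁴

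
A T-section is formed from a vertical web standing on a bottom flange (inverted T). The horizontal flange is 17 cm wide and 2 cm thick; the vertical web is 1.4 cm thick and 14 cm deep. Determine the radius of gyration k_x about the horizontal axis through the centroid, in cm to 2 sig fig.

k_x ≈ 4.6 cm

Break the section into simple shapes (no overlaps), measuring from the bottom-left corner of the bounding box.
Flange: 17 × 2, A = 34 cm², y = 1 cm, Ī = 11.33 cm⁴.
Web: 1.4 × 14, A = 19.6 cm², y = 9 cm, Ī = 320.1 cm⁴.
Centroid: ȳ = ΣA·y / ΣA = 3.925 cm.
Transfer each piece to the horizontal axis through the centroid using Ī + A·d² with d = y − 3.925:
  flange: d = -2.925 cm → contributes +302.3 cm⁴
  web: d = 5.075 cm → contributes +824.9 cm⁴
Total I = 1 127 cm⁴.
Radius of gyration: k = √(I/A) = √(1 127 / 53.6) = 4.586 cm.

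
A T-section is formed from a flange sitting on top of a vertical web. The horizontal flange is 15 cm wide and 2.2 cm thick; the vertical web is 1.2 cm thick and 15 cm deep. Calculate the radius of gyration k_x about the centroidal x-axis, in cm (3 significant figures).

k_x ≈ 4.88 cm

Split into non-overlapping primitives; take the origin at the lower-left of the bounding box.
Flange: 15 × 2.2, A = 33 cm², y = 16.1 cm, Ī = 13.31 cm⁴.
Web: 1.2 × 15, A = 18 cm², y = 7.5 cm, Ī = 337.5 cm⁴.
Centroid: ȳ = ΣA·y / ΣA = 13.065 cm.
Transfer each piece to the centroidal x-axis using Ī + A·d² with d = y − 13.065:
  flange: d = 3.0353 cm → contributes +317.34 cm⁴
  web: d = -5.5647 cm → contributes +894.89 cm⁴
Total I = 1212.2 cm⁴.
Radius of gyration: k = √(I/A) = √(1212.2 / 51) = 4.8754 cm.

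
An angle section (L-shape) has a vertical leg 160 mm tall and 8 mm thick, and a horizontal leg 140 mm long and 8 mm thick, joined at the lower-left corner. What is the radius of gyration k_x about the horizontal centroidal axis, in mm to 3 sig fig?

Treat the section as a set of non-overlapping primitives; coordinates are from the bounding-box lower-left.
Vertical leg: 8 × 160, A = 1 280 mm², y = 80 mm, Ī = 2 730 667 mm⁴.
Horizontal leg (remainder): 132 × 8, A = 1 056 mm², y = 4 mm, Ī = 5 632 mm⁴.
Centroid: ȳ = ΣA·y / ΣA = 45.644 mm.
Transfer each piece to the horizontal centroidal axis using Ī + A·d² with d = y − 45.644:
  vertical leg: d = 34.356 mm → contributes +4 241 510 mm⁴
  horizontal leg (remainder): d = -41.644 mm → contributes +1 836 957 mm⁴
Total I = 6 078 466 mm⁴.
Radius of gyration: k = √(I/A) = √(6 078 466 / 2 336) = 51.011 mm.

k_x ≈ 51.0 mm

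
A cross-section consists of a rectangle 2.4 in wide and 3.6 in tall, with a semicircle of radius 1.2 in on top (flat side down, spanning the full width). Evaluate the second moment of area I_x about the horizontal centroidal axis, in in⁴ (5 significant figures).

Decompose the section into non-overlapping parts with the origin at the bottom-left of its bounding rectangle.
Rectangular body: 2.4 × 3.6, A = 8.64 in², y = 1.8 in, Ī = 9.3312 in⁴.
Semicircular cap: semicircle r = 1.2, A = 2.261947 in², y = 4.109296 in, Ī = 0.227592 in⁴.
Centroid: ȳ = ΣA·y / ΣA = 2.279135 in.
Transfer each piece to the horizontal centroidal axis using Ī + A·d² with d = y − 2.279135:
  rectangular body: d = -0.479135 in → contributes +11.31469 in⁴
  semicircular cap: d = 1.830161 in → contributes +7.803957 in⁴
Total I = 19.11864 in⁴.

I_x ≈ 19.119 in⁴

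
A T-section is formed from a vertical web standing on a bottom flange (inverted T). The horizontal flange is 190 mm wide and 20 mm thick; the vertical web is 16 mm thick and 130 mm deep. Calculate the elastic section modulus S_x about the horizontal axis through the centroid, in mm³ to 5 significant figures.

Split into non-overlapping primitives; take the origin at the lower-left of the bounding box.
Flange: 190 × 20, A = 3 800 mm², y = 10 mm, Ī = 126666.7 mm⁴.
Web: 16 × 130, A = 2 080 mm², y = 85 mm, Ī = 2 929 333 mm⁴.
Centroid: ȳ = ΣA·y / ΣA = 36.53061 mm.
Transfer each piece to the horizontal axis through the centroid using Ī + A·d² with d = y − 36.53061:
  flange: d = -26.53061 mm → contributes +2 801 386 mm⁴
  web: d = 48.46939 mm → contributes +7 815 839 mm⁴
Total I = 10 617 224 mm⁴.
Extreme fibre distance c = 113.4694 mm; S = I/c = 93569.06 mm³.

S_x ≈ 9.3569 × 10⁴ mm³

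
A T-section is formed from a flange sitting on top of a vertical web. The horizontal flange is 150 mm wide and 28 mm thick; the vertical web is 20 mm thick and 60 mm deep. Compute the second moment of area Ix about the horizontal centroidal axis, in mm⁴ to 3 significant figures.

Ix ≈ 2.44 × 10⁶ mm⁴

Break the section into simple shapes (no overlaps), measuring from the bottom-left corner of the bounding box.
Flange: 150 × 28, A = 4 200 mm², y = 74 mm, Ī = 274 400 mm⁴.
Web: 20 × 60, A = 1 200 mm², y = 30 mm, Ī = 360 000 mm⁴.
Centroid: ȳ = ΣA·y / ΣA = 64.222 mm.
Transfer each piece to the horizontal centroidal axis using Ī + A·d² with d = y − 64.222:
  flange: d = 9.7778 mm → contributes +675 941 mm⁴
  web: d = -34.222 mm → contributes +1 765 393 mm⁴
Total I = 2 441 333 mm⁴.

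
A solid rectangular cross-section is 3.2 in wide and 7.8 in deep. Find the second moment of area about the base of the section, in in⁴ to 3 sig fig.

I_base ≈ 506 in⁴

The section: 3.2 × 7.8, A = 24.96 in², y = 3.9 in, Ī = 126.55 in⁴.
Transfer it to a horizontal axis along the bottom face using Ī + A·d² with d = y − 0:
  the section: d = 3.9 in → contributes +506.19 in⁴
Total I = 506.19 in⁴.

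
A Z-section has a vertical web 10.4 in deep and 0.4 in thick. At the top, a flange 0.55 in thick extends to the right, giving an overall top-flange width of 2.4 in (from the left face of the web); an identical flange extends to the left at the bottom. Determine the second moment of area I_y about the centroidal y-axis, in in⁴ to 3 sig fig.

Split into non-overlapping primitives; take the origin at the lower-left of the bounding box.
Web: 0.4 × 10.4, A = 4.16 in², x = 2.2 in, Ī = 0.055467 in⁴.
Top flange (beyond web): 2 × 0.55, A = 1.1 in², x = 3.4 in, Ī = 0.36667 in⁴.
Bottom flange (beyond web): 2 × 0.55, A = 1.1 in², x = 1 in, Ī = 0.36667 in⁴.
Centroid: x̄ = ΣA·x / ΣA = 2.2 in.
Transfer each piece to the centroidal y-axis using Ī + A·d² with d = x − 2.2:
  web: d = 0 in → contributes +0.055467 in⁴
  top flange (beyond web): d = 1.2 in → contributes +1.9507 in⁴
  bottom flange (beyond web): d = -1.2 in → contributes +1.9507 in⁴
Total I = 3.9568 in⁴.

I_y ≈ 3.96 in⁴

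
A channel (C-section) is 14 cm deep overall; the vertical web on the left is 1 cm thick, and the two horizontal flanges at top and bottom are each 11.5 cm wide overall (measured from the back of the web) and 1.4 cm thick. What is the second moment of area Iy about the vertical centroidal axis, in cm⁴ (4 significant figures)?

Decompose the section into non-overlapping parts with the origin at the bottom-left of its bounding rectangle.
Web: 1 × 14, A = 14 cm², x = 0.5 cm, Ī = 1.16667 cm⁴.
Top flange (beyond web): 10.5 × 1.4, A = 14.7 cm², x = 6.25 cm, Ī = 135.056 cm⁴.
Bottom flange (beyond web): 10.5 × 1.4, A = 14.7 cm², x = 6.25 cm, Ī = 135.056 cm⁴.
Centroid: x̄ = ΣA·x / ΣA = 4.39516 cm.
Transfer each piece to the vertical centroidal axis using Ī + A·d² with d = x − 4.39516:
  web: d = -3.89516 cm → contributes +213.579 cm⁴
  top flange (beyond web): d = 1.85484 cm → contributes +185.631 cm⁴
  bottom flange (beyond web): d = 1.85484 cm → contributes +185.631 cm⁴
Total I = 584.84 cm⁴.

Iy ≈ 584.8 cm⁴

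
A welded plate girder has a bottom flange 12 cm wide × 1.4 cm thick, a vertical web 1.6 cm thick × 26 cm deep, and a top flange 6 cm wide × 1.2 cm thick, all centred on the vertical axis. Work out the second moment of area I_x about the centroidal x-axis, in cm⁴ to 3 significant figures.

Split into non-overlapping primitives; take the origin at the lower-left of the bounding box.
Bottom plate: 12 × 1.4, A = 16.8 cm², y = 0.7 cm, Ī = 2.744 cm⁴.
Web plate: 1.6 × 26, A = 41.6 cm², y = 14.4 cm, Ī = 2343.5 cm⁴.
Top plate: 6 × 1.2, A = 7.2 cm², y = 28 cm, Ī = 0.864 cm⁴.
Centroid: ȳ = ΣA·y / ΣA = 12.384 cm.
Transfer each piece to the centroidal x-axis using Ī + A·d² with d = y − 12.384:
  bottom plate: d = -11.684 cm → contributes +2296.3 cm⁴
  web plate: d = 2.0159 cm → contributes +2512.5 cm⁴
  top plate: d = 15.616 cm → contributes +1756.6 cm⁴
Total I = 6565.4 cm⁴.

I_x ≈ 6570 cm⁴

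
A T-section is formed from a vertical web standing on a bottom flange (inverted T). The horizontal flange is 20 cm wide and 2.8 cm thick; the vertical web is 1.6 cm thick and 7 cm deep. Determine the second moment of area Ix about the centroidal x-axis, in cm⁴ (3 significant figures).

Treat the section as a set of non-overlapping primitives; coordinates are from the bounding-box lower-left.
Flange: 20 × 2.8, A = 56 cm², y = 1.4 cm, Ī = 36.587 cm⁴.
Web: 1.6 × 7, A = 11.2 cm², y = 6.3 cm, Ī = 45.733 cm⁴.
Centroid: ȳ = ΣA·y / ΣA = 2.2167 cm.
Transfer each piece to the centroidal x-axis using Ī + A·d² with d = y − 2.2167:
  flange: d = -0.81667 cm → contributes +73.936 cm⁴
  web: d = 4.0833 cm → contributes +232.48 cm⁴
Total I = 306.41 cm⁴.

Ix ≈ 306 cm⁴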